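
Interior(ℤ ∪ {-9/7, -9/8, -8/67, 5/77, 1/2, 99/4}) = ∅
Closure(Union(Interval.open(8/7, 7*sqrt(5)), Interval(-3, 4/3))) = Interval(-3, 7*sqrt(5))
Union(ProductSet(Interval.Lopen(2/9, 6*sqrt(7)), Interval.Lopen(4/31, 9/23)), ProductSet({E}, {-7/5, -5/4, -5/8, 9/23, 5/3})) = Union(ProductSet({E}, {-7/5, -5/4, -5/8, 9/23, 5/3}), ProductSet(Interval.Lopen(2/9, 6*sqrt(7)), Interval.Lopen(4/31, 9/23)))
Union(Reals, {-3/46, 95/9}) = Reals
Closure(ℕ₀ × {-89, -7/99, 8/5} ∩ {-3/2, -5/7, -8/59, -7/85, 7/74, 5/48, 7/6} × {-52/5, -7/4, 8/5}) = ∅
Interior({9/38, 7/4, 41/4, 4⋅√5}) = ∅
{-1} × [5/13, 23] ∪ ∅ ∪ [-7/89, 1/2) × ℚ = ([-7/89, 1/2) × ℚ) ∪ ({-1} × [5/13, 23])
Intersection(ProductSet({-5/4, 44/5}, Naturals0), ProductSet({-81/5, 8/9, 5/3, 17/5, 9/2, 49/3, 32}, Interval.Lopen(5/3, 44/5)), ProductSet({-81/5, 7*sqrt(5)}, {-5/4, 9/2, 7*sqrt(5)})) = EmptySet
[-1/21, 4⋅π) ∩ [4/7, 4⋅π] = [4/7, 4⋅π)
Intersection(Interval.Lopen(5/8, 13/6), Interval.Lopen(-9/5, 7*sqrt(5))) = Interval.Lopen(5/8, 13/6)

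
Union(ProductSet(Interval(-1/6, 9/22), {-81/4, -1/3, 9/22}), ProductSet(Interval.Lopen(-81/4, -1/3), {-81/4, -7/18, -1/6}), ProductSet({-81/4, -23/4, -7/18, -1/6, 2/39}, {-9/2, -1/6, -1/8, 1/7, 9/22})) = Union(ProductSet({-81/4, -23/4, -7/18, -1/6, 2/39}, {-9/2, -1/6, -1/8, 1/7, 9/22}), ProductSet(Interval.Lopen(-81/4, -1/3), {-81/4, -7/18, -1/6}), ProductSet(Interval(-1/6, 9/22), {-81/4, -1/3, 9/22}))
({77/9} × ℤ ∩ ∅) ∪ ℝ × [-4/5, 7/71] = ℝ × [-4/5, 7/71]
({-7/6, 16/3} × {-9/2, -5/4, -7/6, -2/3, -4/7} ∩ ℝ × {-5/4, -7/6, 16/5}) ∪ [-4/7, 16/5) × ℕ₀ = ({-7/6, 16/3} × {-5/4, -7/6}) ∪ ([-4/7, 16/5) × ℕ₀)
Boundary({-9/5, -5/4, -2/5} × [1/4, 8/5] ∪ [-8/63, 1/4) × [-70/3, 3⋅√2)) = ({-9/5, -5/4, -2/5} × [1/4, 8/5]) ∪ ({-8/63, 1/4} × [-70/3, 3⋅√2]) ∪ ([-8/63, 1/4] × {-70/3, 3⋅√2})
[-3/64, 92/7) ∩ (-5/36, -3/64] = {-3/64}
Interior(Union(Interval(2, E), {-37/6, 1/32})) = Interval.open(2, E)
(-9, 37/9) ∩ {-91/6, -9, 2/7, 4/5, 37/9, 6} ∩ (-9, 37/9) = {2/7, 4/5}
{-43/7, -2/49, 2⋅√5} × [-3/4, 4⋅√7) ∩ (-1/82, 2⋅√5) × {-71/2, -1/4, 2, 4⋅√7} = ∅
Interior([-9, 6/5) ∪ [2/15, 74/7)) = (-9, 74/7)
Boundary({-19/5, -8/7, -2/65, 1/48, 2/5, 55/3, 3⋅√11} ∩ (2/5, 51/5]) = {3⋅√11}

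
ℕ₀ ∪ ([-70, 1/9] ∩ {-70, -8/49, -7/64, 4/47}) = {-70, -8/49, -7/64, 4/47} ∪ ℕ₀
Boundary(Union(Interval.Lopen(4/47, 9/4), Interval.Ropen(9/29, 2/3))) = {4/47, 9/4}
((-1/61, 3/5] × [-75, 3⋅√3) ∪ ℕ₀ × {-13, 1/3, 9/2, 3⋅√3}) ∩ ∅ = ∅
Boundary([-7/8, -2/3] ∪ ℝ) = ∅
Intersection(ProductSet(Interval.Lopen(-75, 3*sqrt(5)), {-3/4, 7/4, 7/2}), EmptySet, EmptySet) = EmptySet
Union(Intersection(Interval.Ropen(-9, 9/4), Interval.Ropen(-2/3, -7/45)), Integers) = Union(Integers, Interval.Ropen(-2/3, -7/45))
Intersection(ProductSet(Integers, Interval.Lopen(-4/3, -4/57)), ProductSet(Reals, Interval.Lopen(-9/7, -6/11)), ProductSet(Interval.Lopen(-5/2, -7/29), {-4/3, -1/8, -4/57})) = EmptySet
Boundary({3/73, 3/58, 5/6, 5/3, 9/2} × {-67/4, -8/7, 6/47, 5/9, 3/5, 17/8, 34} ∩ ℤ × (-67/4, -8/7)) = ∅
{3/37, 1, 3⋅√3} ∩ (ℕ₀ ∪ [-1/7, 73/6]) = {3/37, 1, 3⋅√3}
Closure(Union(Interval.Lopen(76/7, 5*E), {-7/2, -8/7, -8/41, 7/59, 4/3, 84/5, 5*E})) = Union({-7/2, -8/7, -8/41, 7/59, 4/3, 84/5}, Interval(76/7, 5*E))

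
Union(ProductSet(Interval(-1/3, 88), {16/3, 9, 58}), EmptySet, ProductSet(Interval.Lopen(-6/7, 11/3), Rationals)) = Union(ProductSet(Interval.Lopen(-6/7, 11/3), Rationals), ProductSet(Interval(-1/3, 88), {16/3, 9, 58}))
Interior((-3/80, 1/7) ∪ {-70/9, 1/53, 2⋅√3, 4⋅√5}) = (-3/80, 1/7)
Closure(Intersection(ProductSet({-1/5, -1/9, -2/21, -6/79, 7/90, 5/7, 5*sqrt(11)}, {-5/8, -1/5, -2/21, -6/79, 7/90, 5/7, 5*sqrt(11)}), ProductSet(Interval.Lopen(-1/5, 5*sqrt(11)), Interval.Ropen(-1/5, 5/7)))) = ProductSet({-1/9, -2/21, -6/79, 7/90, 5/7, 5*sqrt(11)}, {-1/5, -2/21, -6/79, 7/90})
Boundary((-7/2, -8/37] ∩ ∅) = ∅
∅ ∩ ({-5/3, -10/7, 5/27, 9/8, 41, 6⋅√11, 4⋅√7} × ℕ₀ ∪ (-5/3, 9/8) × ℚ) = ∅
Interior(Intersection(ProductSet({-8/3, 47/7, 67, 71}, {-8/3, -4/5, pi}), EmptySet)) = EmptySet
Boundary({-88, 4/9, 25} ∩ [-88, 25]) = {-88, 4/9, 25}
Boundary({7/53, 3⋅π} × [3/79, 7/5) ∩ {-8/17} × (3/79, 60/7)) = ∅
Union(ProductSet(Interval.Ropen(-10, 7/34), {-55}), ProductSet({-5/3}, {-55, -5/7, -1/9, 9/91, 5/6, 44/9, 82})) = Union(ProductSet({-5/3}, {-55, -5/7, -1/9, 9/91, 5/6, 44/9, 82}), ProductSet(Interval.Ropen(-10, 7/34), {-55}))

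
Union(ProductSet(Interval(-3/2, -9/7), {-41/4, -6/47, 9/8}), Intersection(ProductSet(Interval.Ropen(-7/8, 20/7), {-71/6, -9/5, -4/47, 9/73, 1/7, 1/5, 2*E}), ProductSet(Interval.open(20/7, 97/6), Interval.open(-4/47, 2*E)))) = ProductSet(Interval(-3/2, -9/7), {-41/4, -6/47, 9/8})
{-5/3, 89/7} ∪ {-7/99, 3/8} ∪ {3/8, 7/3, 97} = {-5/3, -7/99, 3/8, 7/3, 89/7, 97}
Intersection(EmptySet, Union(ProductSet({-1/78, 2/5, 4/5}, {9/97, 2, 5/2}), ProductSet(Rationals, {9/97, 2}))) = EmptySet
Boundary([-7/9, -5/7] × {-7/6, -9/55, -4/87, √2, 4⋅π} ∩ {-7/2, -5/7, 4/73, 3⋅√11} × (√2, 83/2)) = {-5/7} × {4⋅π}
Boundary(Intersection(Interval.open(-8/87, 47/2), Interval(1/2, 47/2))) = {1/2, 47/2}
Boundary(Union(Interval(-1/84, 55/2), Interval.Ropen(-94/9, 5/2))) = {-94/9, 55/2}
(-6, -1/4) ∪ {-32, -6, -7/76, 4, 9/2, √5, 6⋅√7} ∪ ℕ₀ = {-32, -7/76, 9/2, √5, 6⋅√7} ∪ [-6, -1/4) ∪ ℕ₀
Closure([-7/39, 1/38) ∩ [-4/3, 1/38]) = [-7/39, 1/38]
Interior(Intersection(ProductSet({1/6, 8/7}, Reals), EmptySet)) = EmptySet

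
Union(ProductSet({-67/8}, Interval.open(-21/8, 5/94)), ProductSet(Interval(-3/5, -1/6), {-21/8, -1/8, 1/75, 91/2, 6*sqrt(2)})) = Union(ProductSet({-67/8}, Interval.open(-21/8, 5/94)), ProductSet(Interval(-3/5, -1/6), {-21/8, -1/8, 1/75, 91/2, 6*sqrt(2)}))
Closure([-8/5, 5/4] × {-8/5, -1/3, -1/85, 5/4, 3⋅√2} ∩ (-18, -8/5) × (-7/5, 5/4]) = ∅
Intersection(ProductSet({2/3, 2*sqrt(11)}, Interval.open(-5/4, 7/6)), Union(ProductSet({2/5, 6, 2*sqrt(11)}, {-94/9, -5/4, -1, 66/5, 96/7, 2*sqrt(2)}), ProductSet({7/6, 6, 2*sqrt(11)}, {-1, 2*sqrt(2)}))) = ProductSet({2*sqrt(11)}, {-1})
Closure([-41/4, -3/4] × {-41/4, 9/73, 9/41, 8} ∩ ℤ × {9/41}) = {-10, -9, …, -1} × {9/41}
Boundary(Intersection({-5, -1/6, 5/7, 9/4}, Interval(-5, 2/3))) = {-5, -1/6}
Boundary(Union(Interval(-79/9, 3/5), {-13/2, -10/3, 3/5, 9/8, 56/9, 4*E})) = {-79/9, 3/5, 9/8, 56/9, 4*E}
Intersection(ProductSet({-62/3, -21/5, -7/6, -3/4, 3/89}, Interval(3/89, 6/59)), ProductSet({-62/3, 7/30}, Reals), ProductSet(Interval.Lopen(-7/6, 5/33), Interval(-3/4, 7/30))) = EmptySet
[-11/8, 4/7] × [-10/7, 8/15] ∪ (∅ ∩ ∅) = [-11/8, 4/7] × [-10/7, 8/15]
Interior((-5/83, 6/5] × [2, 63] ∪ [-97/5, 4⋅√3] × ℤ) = (-5/83, 6/5) × ((ℤ \ ℤ \ (2, 63)) ∪ ({2, 3, …, 63} \ ℤ \ (2, 63)) ∪ ([2, 63] \ ℤ \ (2, 63)) ∪ (ℤ \ ([2, 63] ∪ (ℤ \ (2, 63)))))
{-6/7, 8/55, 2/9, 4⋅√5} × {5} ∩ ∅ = ∅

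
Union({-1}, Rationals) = Rationals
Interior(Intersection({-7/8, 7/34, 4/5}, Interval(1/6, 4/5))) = EmptySet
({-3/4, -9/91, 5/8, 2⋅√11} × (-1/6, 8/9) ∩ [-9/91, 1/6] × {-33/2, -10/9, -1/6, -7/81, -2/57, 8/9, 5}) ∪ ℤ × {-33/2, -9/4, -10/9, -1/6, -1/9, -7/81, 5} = ({-9/91} × {-7/81, -2/57}) ∪ (ℤ × {-33/2, -9/4, -10/9, -1/6, -1/9, -7/81, 5})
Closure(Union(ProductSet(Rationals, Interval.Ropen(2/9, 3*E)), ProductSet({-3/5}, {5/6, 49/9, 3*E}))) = ProductSet(Reals, Interval(2/9, 3*E))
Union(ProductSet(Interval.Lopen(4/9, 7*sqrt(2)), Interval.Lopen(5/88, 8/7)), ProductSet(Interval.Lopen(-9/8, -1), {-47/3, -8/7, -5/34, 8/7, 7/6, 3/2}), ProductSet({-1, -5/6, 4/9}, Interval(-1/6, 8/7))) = Union(ProductSet({-1, -5/6, 4/9}, Interval(-1/6, 8/7)), ProductSet(Interval.Lopen(-9/8, -1), {-47/3, -8/7, -5/34, 8/7, 7/6, 3/2}), ProductSet(Interval.Lopen(4/9, 7*sqrt(2)), Interval.Lopen(5/88, 8/7)))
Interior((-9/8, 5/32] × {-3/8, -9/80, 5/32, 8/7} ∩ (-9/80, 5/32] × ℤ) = ∅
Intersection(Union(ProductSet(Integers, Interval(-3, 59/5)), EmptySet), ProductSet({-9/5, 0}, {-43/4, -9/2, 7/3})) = ProductSet({0}, {7/3})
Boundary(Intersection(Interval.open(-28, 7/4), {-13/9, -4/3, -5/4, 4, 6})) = {-13/9, -4/3, -5/4}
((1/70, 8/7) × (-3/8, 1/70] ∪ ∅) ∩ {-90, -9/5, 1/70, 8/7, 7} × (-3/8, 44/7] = ∅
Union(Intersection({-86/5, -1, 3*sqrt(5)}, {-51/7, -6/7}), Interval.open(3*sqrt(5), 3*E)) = Interval.open(3*sqrt(5), 3*E)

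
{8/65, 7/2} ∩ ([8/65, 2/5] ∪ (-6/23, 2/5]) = {8/65}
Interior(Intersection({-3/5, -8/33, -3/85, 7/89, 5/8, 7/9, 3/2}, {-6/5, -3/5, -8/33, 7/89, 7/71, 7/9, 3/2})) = EmptySet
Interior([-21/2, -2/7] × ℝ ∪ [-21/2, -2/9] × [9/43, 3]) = ((-21/2, -2/7) × (-∞, ∞)) ∪ ((-21/2, -2/9) × (9/43, 3))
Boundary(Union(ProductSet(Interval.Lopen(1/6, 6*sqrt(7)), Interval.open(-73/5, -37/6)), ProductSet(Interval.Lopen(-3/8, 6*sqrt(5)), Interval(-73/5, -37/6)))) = Union(ProductSet({-3/8, 6*sqrt(7)}, Interval(-73/5, -37/6)), ProductSet(Interval(-3/8, 6*sqrt(7)), {-73/5, -37/6}))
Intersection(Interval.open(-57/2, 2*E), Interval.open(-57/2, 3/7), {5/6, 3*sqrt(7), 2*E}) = EmptySet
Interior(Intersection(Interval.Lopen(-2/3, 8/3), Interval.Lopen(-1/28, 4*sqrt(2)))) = Interval.open(-1/28, 8/3)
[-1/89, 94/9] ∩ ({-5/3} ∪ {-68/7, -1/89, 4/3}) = {-1/89, 4/3}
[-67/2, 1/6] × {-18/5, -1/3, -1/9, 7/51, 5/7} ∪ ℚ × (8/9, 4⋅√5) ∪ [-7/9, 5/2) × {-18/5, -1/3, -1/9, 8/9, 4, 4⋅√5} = (ℚ × (8/9, 4⋅√5)) ∪ ([-67/2, 1/6] × {-18/5, -1/3, -1/9, 7/51, 5/7}) ∪ ([-7/9, 5/2) × {-18/5, -1/3, -1/9, 8/9, 4, 4⋅√5})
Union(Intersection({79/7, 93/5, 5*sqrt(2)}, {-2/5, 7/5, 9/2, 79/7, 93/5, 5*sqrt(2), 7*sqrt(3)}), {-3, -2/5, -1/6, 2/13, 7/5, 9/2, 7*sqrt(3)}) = {-3, -2/5, -1/6, 2/13, 7/5, 9/2, 79/7, 93/5, 5*sqrt(2), 7*sqrt(3)}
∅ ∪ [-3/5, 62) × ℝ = [-3/5, 62) × ℝ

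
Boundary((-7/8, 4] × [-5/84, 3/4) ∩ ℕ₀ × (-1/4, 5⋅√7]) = {0, 1, …, 4} × [-5/84, 3/4]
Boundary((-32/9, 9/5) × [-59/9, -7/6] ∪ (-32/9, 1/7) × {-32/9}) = ({-32/9, 9/5} × [-59/9, -7/6]) ∪ ([-32/9, 9/5] × {-59/9, -7/6})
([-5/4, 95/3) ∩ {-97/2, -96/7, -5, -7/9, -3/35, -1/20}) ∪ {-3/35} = {-7/9, -3/35, -1/20}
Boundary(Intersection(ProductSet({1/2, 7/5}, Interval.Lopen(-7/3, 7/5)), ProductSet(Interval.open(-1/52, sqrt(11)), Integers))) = ProductSet({1/2, 7/5}, Range(-2, 2, 1))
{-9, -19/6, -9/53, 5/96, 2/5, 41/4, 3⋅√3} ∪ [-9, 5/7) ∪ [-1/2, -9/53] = [-9, 5/7) ∪ {41/4, 3⋅√3}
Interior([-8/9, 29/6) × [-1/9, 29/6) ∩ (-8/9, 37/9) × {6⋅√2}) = ∅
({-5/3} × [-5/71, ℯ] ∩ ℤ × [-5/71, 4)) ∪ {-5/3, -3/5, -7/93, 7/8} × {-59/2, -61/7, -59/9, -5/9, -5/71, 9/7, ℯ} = {-5/3, -3/5, -7/93, 7/8} × {-59/2, -61/7, -59/9, -5/9, -5/71, 9/7, ℯ}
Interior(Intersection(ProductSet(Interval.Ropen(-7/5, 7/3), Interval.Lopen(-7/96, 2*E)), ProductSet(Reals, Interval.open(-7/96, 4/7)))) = ProductSet(Interval.open(-7/5, 7/3), Interval.open(-7/96, 4/7))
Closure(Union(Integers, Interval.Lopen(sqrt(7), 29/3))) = Union(Integers, Interval(sqrt(7), 29/3))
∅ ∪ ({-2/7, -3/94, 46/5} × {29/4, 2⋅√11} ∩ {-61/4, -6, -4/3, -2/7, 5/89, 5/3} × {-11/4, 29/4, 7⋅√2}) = {-2/7} × {29/4}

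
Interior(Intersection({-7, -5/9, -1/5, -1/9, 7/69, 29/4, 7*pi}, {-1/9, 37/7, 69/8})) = EmptySet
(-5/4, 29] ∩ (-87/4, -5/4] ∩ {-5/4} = ∅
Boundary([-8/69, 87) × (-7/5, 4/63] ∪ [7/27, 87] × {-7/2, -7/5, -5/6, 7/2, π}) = ({87} × {-7/2, -7/5, -5/6, 7/2, π}) ∪ ({-8/69, 87} × [-7/5, 4/63]) ∪ ([-8/69, 87] × {-7/5, 4/63}) ∪ ([7/27, 87] × {-7/2, -7/5, 7/2, π})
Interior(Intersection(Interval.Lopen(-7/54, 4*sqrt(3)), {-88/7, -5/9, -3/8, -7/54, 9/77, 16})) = EmptySet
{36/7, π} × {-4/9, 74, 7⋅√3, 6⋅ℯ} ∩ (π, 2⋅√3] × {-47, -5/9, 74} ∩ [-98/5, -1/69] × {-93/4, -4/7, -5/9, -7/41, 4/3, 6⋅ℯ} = ∅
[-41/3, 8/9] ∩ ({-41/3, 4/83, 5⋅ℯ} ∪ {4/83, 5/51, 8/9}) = {-41/3, 4/83, 5/51, 8/9}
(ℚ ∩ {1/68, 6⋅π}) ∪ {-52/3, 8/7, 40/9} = {-52/3, 1/68, 8/7, 40/9}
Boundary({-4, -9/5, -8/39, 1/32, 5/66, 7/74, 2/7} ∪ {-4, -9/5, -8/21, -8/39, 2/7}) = {-4, -9/5, -8/21, -8/39, 1/32, 5/66, 7/74, 2/7}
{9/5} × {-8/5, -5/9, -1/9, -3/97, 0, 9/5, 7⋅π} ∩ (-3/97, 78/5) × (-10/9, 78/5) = {9/5} × {-5/9, -1/9, -3/97, 0, 9/5}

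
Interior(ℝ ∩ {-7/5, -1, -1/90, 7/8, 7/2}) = ∅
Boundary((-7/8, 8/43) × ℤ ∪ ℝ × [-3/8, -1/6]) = (ℝ × {-3/8, -1/6}) ∪ ([-7/8, 8/43] × ℤ \ (-3/8, -1/6))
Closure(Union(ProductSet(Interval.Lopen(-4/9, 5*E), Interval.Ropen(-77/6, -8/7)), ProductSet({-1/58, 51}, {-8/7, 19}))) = Union(ProductSet({-4/9, 5*E}, Interval(-77/6, -8/7)), ProductSet({-1/58, 51}, {-8/7, 19}), ProductSet(Interval(-4/9, 5*E), {-77/6, -8/7}), ProductSet(Interval.Lopen(-4/9, 5*E), Interval.Ropen(-77/6, -8/7)))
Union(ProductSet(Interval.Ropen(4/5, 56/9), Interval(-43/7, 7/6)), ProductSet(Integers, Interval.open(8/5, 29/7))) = Union(ProductSet(Integers, Interval.open(8/5, 29/7)), ProductSet(Interval.Ropen(4/5, 56/9), Interval(-43/7, 7/6)))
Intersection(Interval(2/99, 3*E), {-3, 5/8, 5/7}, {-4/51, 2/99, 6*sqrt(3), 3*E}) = EmptySet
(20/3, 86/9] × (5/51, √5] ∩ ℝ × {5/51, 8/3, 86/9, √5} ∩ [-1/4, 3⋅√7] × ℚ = ∅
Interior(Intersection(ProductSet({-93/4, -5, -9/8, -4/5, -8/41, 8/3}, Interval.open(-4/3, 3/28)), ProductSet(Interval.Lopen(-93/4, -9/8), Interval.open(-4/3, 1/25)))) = EmptySet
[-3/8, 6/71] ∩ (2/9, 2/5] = ∅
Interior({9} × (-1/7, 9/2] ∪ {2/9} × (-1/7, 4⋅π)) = ∅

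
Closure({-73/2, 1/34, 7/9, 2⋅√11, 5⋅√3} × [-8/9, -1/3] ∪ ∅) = {-73/2, 1/34, 7/9, 2⋅√11, 5⋅√3} × [-8/9, -1/3]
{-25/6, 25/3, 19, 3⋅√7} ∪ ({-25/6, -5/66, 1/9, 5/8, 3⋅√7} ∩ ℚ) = {-25/6, -5/66, 1/9, 5/8, 25/3, 19, 3⋅√7}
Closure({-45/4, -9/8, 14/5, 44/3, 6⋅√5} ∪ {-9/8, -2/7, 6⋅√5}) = {-45/4, -9/8, -2/7, 14/5, 44/3, 6⋅√5}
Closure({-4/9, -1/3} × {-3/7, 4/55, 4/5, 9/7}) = {-4/9, -1/3} × {-3/7, 4/55, 4/5, 9/7}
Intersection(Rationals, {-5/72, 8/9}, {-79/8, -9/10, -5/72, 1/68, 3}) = {-5/72}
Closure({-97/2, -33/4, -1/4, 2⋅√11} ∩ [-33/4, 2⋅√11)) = {-33/4, -1/4}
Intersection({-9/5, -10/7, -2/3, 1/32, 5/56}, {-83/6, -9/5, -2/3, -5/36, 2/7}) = {-9/5, -2/3}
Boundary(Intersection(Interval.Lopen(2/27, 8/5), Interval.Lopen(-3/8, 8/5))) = {2/27, 8/5}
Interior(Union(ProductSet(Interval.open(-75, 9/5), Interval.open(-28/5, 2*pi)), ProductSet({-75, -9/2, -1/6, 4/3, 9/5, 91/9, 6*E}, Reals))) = ProductSet(Interval.open(-75, 9/5), Interval.open(-28/5, 2*pi))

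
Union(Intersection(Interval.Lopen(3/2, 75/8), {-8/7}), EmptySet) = EmptySet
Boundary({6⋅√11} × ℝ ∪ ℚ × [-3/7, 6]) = (ℝ × [-3/7, 6]) ∪ ({6⋅√11} × ℝ)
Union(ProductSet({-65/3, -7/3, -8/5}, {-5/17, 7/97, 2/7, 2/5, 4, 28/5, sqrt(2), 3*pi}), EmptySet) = ProductSet({-65/3, -7/3, -8/5}, {-5/17, 7/97, 2/7, 2/5, 4, 28/5, sqrt(2), 3*pi})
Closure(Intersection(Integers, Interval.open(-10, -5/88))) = Range(-9, 0, 1)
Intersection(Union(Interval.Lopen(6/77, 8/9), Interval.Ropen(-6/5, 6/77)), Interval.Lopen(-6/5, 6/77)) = Interval.open(-6/5, 6/77)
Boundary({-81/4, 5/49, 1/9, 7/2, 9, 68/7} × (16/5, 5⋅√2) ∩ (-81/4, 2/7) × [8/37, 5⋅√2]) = {5/49, 1/9} × [16/5, 5⋅√2]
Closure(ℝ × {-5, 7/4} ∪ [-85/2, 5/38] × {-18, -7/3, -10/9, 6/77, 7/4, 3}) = (ℝ × {-5, 7/4}) ∪ ([-85/2, 5/38] × {-18, -7/3, -10/9, 6/77, 7/4, 3})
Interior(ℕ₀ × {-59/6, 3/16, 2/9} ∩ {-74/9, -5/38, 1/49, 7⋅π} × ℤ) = ∅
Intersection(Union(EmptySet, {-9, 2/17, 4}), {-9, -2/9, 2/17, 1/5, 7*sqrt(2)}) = {-9, 2/17}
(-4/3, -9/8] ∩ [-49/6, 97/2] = (-4/3, -9/8]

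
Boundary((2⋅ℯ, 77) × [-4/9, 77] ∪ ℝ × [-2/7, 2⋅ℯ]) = ([2⋅ℯ, 77] × {-4/9, 77}) ∪ ({77, 2⋅ℯ} × ([-4/9, -2/7] ∪ [2⋅ℯ, 77])) ∪ (((-∞, 2⋅ℯ] ∪ [77, ∞)) × {-2/7, 2⋅ℯ})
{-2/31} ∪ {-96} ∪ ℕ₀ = {-96, -2/31} ∪ ℕ₀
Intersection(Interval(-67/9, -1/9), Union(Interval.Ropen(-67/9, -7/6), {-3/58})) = Interval.Ropen(-67/9, -7/6)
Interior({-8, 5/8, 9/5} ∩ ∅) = ∅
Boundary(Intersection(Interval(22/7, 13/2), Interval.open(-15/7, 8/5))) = EmptySet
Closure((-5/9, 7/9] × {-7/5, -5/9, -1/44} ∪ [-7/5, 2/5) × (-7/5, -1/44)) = ({-7/5, 2/5} × [-7/5, -1/44]) ∪ ([-7/5, 7/9] × {-7/5, -1/44}) ∪ ((-5/9, 7/9] × {-7/5, -5/9, -1/44}) ∪ ([-7/5, 2/5) × (-7/5, -1/44))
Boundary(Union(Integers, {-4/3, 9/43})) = Union({-4/3, 9/43}, Integers)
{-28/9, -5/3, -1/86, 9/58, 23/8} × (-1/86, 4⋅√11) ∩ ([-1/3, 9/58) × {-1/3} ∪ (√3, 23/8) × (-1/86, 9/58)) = ∅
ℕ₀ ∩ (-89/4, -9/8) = ∅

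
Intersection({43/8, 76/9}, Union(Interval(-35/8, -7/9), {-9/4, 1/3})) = EmptySet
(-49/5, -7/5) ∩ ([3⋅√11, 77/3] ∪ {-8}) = {-8}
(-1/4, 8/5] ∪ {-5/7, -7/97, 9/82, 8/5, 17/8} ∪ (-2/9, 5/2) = {-5/7} ∪ (-1/4, 5/2)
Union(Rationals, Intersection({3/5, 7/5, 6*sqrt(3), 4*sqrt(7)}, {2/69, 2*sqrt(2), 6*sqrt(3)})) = Union({6*sqrt(3)}, Rationals)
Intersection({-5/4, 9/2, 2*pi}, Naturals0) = EmptySet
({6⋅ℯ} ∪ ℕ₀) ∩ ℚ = ℕ₀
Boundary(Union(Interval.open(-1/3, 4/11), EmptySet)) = {-1/3, 4/11}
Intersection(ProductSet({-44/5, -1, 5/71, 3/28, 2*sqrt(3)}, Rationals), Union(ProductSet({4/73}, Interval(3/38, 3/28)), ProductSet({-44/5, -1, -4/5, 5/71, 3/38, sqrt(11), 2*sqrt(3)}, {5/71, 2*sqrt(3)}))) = ProductSet({-44/5, -1, 5/71, 2*sqrt(3)}, {5/71})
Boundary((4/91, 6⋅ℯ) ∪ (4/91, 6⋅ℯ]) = {4/91, 6⋅ℯ}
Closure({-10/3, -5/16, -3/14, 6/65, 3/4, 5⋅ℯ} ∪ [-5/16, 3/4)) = {-10/3, 5⋅ℯ} ∪ [-5/16, 3/4]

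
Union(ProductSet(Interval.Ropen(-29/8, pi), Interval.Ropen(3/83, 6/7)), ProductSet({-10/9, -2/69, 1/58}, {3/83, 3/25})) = ProductSet(Interval.Ropen(-29/8, pi), Interval.Ropen(3/83, 6/7))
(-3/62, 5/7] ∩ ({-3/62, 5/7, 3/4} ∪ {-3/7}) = {5/7}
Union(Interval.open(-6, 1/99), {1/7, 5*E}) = Union({1/7, 5*E}, Interval.open(-6, 1/99))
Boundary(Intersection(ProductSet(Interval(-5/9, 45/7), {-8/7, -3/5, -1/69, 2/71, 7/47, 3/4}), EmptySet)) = EmptySet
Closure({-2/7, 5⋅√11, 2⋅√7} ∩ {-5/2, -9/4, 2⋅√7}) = {2⋅√7}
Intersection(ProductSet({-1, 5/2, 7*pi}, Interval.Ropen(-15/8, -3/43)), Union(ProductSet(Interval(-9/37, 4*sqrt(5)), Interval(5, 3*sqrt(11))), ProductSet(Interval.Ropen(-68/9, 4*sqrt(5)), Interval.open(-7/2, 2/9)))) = ProductSet({-1, 5/2}, Interval.Ropen(-15/8, -3/43))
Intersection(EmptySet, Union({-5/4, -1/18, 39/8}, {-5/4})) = EmptySet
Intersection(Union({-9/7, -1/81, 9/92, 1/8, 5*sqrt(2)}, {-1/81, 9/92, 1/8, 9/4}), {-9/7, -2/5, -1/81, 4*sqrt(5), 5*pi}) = {-9/7, -1/81}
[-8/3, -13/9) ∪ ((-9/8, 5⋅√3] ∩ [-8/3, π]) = [-8/3, -13/9) ∪ (-9/8, π]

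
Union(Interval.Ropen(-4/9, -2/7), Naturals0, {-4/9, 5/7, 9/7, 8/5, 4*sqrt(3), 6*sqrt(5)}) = Union({5/7, 9/7, 8/5, 4*sqrt(3), 6*sqrt(5)}, Interval.Ropen(-4/9, -2/7), Naturals0)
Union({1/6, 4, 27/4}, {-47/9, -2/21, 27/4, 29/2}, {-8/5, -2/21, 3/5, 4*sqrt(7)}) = {-47/9, -8/5, -2/21, 1/6, 3/5, 4, 27/4, 29/2, 4*sqrt(7)}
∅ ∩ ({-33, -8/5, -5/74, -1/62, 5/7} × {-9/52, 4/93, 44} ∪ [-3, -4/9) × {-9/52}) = ∅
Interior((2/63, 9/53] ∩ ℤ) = ∅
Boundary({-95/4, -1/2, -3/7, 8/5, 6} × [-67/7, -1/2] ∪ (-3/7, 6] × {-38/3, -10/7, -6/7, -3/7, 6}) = ({-95/4, -1/2, -3/7, 8/5, 6} × [-67/7, -1/2]) ∪ ([-3/7, 6] × {-38/3, -10/7, -6/7, -3/7, 6})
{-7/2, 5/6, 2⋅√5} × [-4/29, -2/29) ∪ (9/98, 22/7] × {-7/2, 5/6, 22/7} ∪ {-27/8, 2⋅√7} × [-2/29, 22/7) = ((9/98, 22/7] × {-7/2, 5/6, 22/7}) ∪ ({-27/8, 2⋅√7} × [-2/29, 22/7)) ∪ ({-7/2, 5/6, 2⋅√5} × [-4/29, -2/29))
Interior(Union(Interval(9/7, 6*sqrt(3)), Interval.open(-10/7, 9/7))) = Interval.open(-10/7, 6*sqrt(3))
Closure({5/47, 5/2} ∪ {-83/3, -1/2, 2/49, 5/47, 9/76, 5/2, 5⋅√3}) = {-83/3, -1/2, 2/49, 5/47, 9/76, 5/2, 5⋅√3}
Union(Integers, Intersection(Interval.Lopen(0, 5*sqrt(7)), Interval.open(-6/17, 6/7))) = Union(Integers, Interval.Ropen(0, 6/7))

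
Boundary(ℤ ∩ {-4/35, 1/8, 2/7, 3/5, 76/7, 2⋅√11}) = ∅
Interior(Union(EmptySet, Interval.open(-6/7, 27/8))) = Interval.open(-6/7, 27/8)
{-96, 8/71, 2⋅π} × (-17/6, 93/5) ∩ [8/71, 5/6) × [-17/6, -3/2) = {8/71} × (-17/6, -3/2)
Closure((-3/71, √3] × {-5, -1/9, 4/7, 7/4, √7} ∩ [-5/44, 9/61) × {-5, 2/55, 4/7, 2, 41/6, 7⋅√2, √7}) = [-3/71, 9/61] × {-5, 4/7, √7}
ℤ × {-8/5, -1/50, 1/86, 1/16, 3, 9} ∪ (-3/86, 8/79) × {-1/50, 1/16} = (ℤ × {-8/5, -1/50, 1/86, 1/16, 3, 9}) ∪ ((-3/86, 8/79) × {-1/50, 1/16})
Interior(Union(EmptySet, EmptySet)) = EmptySet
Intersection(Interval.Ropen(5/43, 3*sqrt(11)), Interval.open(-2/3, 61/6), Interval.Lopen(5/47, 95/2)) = Interval.Ropen(5/43, 3*sqrt(11))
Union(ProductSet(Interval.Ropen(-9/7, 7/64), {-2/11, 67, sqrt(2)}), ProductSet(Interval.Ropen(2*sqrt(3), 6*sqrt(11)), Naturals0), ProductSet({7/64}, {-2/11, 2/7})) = Union(ProductSet({7/64}, {-2/11, 2/7}), ProductSet(Interval.Ropen(-9/7, 7/64), {-2/11, 67, sqrt(2)}), ProductSet(Interval.Ropen(2*sqrt(3), 6*sqrt(11)), Naturals0))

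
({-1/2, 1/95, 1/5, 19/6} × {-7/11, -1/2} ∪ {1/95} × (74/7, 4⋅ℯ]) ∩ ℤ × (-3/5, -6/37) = ∅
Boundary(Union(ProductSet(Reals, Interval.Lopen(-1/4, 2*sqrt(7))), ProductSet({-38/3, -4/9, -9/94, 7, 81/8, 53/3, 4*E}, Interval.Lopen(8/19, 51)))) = Union(ProductSet({-38/3, -4/9, -9/94, 7, 81/8, 53/3, 4*E}, Interval(2*sqrt(7), 51)), ProductSet(Reals, {-1/4, 2*sqrt(7)}))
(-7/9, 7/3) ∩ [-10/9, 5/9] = (-7/9, 5/9]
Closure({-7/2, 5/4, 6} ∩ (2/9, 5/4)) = ∅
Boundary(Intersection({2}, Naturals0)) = {2}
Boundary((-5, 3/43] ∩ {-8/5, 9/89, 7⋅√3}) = {-8/5}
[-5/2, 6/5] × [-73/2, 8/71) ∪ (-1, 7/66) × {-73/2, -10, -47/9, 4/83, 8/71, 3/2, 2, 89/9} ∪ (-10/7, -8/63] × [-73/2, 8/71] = ([-5/2, 6/5] × [-73/2, 8/71)) ∪ ((-10/7, -8/63] × [-73/2, 8/71]) ∪ ((-1, 7/66) × {-73/2, -10, -47/9, 4/83, 8/71, 3/2, 2, 89/9})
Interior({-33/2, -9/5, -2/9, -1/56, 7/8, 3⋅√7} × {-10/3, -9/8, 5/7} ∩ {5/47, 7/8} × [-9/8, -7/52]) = ∅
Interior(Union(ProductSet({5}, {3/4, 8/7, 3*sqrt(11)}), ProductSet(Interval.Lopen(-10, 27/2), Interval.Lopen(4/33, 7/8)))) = ProductSet(Interval.open(-10, 27/2), Interval.open(4/33, 7/8))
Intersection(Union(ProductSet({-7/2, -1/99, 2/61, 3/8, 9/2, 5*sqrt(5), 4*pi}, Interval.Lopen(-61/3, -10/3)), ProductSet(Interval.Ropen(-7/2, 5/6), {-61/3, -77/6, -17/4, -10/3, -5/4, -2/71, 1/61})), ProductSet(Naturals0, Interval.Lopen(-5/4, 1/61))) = ProductSet(Range(0, 1, 1), {-2/71, 1/61})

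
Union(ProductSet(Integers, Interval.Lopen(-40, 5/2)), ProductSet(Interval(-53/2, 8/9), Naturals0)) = Union(ProductSet(Integers, Interval.Lopen(-40, 5/2)), ProductSet(Interval(-53/2, 8/9), Naturals0))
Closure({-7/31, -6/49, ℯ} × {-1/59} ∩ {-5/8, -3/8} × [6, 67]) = ∅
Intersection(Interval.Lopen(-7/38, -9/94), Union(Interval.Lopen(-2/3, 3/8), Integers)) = Interval.Lopen(-7/38, -9/94)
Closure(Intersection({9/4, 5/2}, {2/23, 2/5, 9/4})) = {9/4}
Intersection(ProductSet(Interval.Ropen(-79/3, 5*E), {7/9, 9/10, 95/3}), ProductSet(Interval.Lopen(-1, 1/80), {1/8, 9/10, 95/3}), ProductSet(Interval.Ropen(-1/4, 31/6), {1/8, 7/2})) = EmptySet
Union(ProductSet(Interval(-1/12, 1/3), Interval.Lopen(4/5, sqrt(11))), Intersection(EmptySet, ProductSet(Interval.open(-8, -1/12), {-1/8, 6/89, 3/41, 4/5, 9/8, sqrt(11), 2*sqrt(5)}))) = ProductSet(Interval(-1/12, 1/3), Interval.Lopen(4/5, sqrt(11)))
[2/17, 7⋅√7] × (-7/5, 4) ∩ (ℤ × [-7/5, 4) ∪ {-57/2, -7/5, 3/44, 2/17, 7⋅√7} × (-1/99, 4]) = ({1, 2, …, 18} × (-7/5, 4)) ∪ ({2/17, 7⋅√7} × (-1/99, 4))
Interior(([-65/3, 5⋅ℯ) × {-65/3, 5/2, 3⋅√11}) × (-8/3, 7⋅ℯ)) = ∅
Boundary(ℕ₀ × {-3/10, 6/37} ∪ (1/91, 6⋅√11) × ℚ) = (ℕ₀ × {-3/10, 6/37}) ∪ ([1/91, 6⋅√11] × ℝ)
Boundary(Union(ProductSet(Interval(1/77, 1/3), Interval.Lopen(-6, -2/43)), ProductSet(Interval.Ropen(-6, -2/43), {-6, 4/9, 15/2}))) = Union(ProductSet({1/77, 1/3}, Interval(-6, -2/43)), ProductSet(Interval(-6, -2/43), {-6, 4/9, 15/2}), ProductSet(Interval(1/77, 1/3), {-6, -2/43}))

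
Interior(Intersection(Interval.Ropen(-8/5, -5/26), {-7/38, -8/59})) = EmptySet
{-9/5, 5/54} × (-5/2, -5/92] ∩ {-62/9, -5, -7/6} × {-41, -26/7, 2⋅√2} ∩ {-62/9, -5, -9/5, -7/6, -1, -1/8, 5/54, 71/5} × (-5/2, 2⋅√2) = ∅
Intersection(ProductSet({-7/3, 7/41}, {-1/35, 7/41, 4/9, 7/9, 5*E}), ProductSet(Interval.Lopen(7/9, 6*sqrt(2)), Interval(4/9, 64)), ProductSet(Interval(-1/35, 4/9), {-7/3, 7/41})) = EmptySet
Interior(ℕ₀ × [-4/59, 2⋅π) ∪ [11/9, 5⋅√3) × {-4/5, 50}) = ∅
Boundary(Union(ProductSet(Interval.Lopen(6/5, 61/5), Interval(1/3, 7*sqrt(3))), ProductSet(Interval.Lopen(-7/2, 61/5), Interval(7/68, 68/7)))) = Union(ProductSet({61/5}, Interval(1/3, 7*sqrt(3))), ProductSet({-7/2, 61/5}, Interval(7/68, 68/7)), ProductSet({6/5, 61/5}, Interval(68/7, 7*sqrt(3))), ProductSet(Interval(-7/2, 61/5), {7/68}), ProductSet(Interval(6/5, 61/5), {7*sqrt(3)}), ProductSet(Union({61/5}, Interval(-7/2, 6/5)), {7/68, 68/7}))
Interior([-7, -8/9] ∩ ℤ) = ∅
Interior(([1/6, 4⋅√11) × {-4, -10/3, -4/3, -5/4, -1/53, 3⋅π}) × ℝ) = ∅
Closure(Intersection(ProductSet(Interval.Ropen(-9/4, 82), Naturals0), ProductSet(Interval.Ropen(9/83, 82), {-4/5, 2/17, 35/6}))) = EmptySet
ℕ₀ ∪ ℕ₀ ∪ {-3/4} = {-3/4} ∪ ℕ₀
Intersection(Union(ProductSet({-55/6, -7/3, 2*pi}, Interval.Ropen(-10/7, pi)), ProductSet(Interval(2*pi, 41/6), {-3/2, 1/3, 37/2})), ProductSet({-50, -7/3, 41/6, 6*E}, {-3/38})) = ProductSet({-7/3}, {-3/38})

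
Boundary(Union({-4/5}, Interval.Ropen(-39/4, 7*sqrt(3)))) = {-39/4, 7*sqrt(3)}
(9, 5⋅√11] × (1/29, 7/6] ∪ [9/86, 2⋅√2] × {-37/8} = ([9/86, 2⋅√2] × {-37/8}) ∪ ((9, 5⋅√11] × (1/29, 7/6])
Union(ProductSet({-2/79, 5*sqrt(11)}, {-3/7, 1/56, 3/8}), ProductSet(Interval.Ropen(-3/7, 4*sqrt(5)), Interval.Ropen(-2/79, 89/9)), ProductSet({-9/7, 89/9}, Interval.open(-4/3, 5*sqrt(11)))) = Union(ProductSet({-9/7, 89/9}, Interval.open(-4/3, 5*sqrt(11))), ProductSet({-2/79, 5*sqrt(11)}, {-3/7, 1/56, 3/8}), ProductSet(Interval.Ropen(-3/7, 4*sqrt(5)), Interval.Ropen(-2/79, 89/9)))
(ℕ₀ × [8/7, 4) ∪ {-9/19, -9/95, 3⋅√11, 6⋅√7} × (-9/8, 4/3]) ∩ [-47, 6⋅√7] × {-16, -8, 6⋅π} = ∅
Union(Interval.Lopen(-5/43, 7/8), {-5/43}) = Interval(-5/43, 7/8)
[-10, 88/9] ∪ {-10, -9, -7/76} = [-10, 88/9]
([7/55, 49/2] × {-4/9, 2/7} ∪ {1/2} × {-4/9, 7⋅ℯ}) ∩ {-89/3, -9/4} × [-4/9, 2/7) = ∅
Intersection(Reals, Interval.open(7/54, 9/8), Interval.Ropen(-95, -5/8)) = EmptySet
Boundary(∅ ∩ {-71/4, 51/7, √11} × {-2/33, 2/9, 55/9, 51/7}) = ∅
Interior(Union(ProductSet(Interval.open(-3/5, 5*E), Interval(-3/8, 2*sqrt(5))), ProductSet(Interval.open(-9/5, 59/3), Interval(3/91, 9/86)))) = Union(ProductSet(Interval.open(-9/5, 59/3), Interval.open(3/91, 9/86)), ProductSet(Interval.open(-3/5, 5*E), Interval.open(-3/8, 2*sqrt(5))))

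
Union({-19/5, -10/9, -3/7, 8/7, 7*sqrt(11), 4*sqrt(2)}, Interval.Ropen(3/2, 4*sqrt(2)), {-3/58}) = Union({-19/5, -10/9, -3/7, -3/58, 8/7, 7*sqrt(11)}, Interval(3/2, 4*sqrt(2)))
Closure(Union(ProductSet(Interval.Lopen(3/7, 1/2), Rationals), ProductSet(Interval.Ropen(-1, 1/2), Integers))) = Union(ProductSet(Interval(-1, 1/2), Integers), ProductSet(Interval(3/7, 1/2), Reals))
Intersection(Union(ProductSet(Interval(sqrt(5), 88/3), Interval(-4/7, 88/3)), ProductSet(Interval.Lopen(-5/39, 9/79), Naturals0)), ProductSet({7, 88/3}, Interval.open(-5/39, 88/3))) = ProductSet({7, 88/3}, Interval.open(-5/39, 88/3))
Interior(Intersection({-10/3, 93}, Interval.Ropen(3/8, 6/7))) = EmptySet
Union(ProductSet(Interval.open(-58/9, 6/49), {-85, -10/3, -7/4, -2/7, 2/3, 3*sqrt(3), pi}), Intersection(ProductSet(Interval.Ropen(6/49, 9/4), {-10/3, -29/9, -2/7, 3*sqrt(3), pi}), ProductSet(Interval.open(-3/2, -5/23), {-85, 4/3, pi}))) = ProductSet(Interval.open(-58/9, 6/49), {-85, -10/3, -7/4, -2/7, 2/3, 3*sqrt(3), pi})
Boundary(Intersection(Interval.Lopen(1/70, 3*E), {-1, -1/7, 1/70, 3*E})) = {3*E}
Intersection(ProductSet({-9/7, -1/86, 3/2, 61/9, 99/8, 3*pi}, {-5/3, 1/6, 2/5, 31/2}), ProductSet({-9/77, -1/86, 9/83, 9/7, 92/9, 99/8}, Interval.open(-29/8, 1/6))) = ProductSet({-1/86, 99/8}, {-5/3})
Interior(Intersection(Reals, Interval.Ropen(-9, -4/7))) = Interval.open(-9, -4/7)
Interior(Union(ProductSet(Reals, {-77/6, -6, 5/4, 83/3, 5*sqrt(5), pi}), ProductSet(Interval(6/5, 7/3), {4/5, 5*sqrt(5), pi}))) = EmptySet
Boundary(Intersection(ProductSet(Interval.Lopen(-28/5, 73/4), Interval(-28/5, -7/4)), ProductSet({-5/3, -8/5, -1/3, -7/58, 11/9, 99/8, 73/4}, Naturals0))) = EmptySet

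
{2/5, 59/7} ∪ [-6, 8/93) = [-6, 8/93) ∪ {2/5, 59/7}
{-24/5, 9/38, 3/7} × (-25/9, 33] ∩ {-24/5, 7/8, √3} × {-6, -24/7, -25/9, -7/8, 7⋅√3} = {-24/5} × {-7/8, 7⋅√3}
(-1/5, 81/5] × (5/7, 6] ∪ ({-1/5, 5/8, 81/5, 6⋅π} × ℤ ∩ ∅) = (-1/5, 81/5] × (5/7, 6]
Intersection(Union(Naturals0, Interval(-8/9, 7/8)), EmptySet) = EmptySet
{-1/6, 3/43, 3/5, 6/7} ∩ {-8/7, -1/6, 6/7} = {-1/6, 6/7}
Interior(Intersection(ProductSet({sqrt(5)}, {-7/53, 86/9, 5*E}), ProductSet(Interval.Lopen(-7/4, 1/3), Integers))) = EmptySet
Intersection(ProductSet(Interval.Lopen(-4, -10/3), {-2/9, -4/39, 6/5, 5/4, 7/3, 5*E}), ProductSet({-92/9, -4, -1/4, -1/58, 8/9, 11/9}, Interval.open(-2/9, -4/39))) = EmptySet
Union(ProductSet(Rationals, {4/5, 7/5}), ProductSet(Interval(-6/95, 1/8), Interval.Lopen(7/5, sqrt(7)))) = Union(ProductSet(Interval(-6/95, 1/8), Interval.Lopen(7/5, sqrt(7))), ProductSet(Rationals, {4/5, 7/5}))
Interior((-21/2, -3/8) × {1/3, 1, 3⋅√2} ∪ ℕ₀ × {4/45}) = ∅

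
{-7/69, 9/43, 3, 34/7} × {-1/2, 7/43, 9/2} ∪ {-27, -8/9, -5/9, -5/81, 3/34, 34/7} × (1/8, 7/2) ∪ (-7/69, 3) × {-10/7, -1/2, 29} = ({-7/69, 9/43, 3, 34/7} × {-1/2, 7/43, 9/2}) ∪ ((-7/69, 3) × {-10/7, -1/2, 29}) ∪ ({-27, -8/9, -5/9, -5/81, 3/34, 34/7} × (1/8, 7/2))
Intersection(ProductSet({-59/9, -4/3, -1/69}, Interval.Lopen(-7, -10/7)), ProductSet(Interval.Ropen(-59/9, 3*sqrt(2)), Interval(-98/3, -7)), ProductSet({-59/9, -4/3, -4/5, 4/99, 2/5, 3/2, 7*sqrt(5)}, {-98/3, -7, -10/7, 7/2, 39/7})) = EmptySet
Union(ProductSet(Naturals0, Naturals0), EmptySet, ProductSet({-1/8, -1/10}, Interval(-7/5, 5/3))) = Union(ProductSet({-1/8, -1/10}, Interval(-7/5, 5/3)), ProductSet(Naturals0, Naturals0))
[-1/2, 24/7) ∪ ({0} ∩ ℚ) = [-1/2, 24/7)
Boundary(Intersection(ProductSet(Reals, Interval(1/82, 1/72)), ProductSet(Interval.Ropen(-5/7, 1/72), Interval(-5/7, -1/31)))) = EmptySet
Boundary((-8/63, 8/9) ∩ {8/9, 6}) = ∅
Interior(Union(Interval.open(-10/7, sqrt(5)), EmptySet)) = Interval.open(-10/7, sqrt(5))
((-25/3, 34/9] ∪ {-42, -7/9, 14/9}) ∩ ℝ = {-42} ∪ (-25/3, 34/9]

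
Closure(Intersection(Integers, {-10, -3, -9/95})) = {-10, -3}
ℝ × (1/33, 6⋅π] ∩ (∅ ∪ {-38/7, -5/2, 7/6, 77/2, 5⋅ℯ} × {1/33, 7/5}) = {-38/7, -5/2, 7/6, 77/2, 5⋅ℯ} × {7/5}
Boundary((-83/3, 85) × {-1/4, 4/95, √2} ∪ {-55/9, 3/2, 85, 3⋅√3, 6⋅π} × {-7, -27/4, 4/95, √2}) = ([-83/3, 85] × {-1/4, 4/95, √2}) ∪ ({-55/9, 3/2, 85, 3⋅√3, 6⋅π} × {-7, -27/4, 4/95, √2})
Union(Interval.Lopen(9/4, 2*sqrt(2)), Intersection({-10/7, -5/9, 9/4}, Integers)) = Interval.Lopen(9/4, 2*sqrt(2))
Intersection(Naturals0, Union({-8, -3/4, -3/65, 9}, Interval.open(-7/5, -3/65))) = {9}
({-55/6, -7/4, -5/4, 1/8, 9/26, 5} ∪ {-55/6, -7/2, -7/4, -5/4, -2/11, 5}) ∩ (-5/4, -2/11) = ∅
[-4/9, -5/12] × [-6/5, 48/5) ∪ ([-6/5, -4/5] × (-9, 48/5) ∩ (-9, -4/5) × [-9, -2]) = ([-6/5, -4/5) × (-9, -2]) ∪ ([-4/9, -5/12] × [-6/5, 48/5))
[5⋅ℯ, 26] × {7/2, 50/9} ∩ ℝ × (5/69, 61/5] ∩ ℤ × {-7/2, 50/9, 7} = {14, 15, …, 26} × {50/9}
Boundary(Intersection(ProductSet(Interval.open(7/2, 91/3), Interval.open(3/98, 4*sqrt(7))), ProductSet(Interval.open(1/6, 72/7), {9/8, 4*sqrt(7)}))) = ProductSet(Interval(7/2, 72/7), {9/8})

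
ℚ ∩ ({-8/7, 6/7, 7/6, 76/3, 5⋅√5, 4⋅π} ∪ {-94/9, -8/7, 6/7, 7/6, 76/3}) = {-94/9, -8/7, 6/7, 7/6, 76/3}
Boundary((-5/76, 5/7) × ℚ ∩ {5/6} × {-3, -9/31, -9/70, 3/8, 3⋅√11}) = ∅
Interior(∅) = ∅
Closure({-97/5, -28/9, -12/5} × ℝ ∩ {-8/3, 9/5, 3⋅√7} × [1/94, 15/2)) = ∅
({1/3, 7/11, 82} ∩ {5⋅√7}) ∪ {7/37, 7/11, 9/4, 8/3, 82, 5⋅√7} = {7/37, 7/11, 9/4, 8/3, 82, 5⋅√7}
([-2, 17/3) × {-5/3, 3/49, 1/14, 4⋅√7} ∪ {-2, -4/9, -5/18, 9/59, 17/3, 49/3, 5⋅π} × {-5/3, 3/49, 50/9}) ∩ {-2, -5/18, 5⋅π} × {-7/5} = ∅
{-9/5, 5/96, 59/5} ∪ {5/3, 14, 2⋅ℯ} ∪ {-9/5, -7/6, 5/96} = {-9/5, -7/6, 5/96, 5/3, 59/5, 14, 2⋅ℯ}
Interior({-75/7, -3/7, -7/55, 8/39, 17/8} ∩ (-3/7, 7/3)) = ∅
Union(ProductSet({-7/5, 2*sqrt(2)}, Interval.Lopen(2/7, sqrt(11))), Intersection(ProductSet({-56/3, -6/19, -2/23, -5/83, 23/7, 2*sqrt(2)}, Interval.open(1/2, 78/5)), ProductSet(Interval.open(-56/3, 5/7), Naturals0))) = Union(ProductSet({-7/5, 2*sqrt(2)}, Interval.Lopen(2/7, sqrt(11))), ProductSet({-6/19, -2/23, -5/83}, Range(1, 16, 1)))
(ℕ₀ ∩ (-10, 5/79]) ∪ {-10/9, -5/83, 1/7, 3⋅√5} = {-10/9, -5/83, 1/7, 3⋅√5} ∪ {0}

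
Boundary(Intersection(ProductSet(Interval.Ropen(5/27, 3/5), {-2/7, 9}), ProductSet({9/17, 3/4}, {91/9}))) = EmptySet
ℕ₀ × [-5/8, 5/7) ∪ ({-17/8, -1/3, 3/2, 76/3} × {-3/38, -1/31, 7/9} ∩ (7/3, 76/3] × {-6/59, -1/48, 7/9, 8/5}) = ({76/3} × {7/9}) ∪ (ℕ₀ × [-5/8, 5/7))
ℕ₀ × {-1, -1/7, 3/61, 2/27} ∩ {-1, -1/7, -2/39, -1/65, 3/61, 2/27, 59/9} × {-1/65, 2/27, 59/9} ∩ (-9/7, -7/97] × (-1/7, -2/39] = ∅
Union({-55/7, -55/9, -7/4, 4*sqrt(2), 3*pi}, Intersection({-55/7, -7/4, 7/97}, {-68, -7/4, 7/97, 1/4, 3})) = {-55/7, -55/9, -7/4, 7/97, 4*sqrt(2), 3*pi}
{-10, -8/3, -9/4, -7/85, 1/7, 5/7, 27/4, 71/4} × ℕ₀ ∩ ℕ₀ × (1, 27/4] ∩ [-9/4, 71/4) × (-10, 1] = ∅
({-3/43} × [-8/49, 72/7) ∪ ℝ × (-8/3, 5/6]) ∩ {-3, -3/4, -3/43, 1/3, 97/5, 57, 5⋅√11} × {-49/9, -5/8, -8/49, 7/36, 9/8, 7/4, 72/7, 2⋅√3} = ({-3/43} × {-8/49, 7/36, 9/8, 7/4, 2⋅√3}) ∪ ({-3, -3/4, -3/43, 1/3, 97/5, 57, 5⋅√11} × {-5/8, -8/49, 7/36})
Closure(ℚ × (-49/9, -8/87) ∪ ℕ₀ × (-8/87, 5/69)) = (ℕ₀ × [-8/87, 5/69]) ∪ (ℝ × [-49/9, -8/87])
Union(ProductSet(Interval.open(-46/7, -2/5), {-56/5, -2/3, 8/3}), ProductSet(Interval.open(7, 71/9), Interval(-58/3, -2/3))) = Union(ProductSet(Interval.open(-46/7, -2/5), {-56/5, -2/3, 8/3}), ProductSet(Interval.open(7, 71/9), Interval(-58/3, -2/3)))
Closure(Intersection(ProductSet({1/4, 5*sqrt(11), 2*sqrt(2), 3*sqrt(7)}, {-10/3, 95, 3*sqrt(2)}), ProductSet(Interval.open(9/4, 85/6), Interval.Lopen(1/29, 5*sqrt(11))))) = ProductSet({2*sqrt(2), 3*sqrt(7)}, {3*sqrt(2)})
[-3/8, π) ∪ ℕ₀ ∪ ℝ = (-∞, ∞)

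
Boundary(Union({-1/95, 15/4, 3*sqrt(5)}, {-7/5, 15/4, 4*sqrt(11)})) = {-7/5, -1/95, 15/4, 4*sqrt(11), 3*sqrt(5)}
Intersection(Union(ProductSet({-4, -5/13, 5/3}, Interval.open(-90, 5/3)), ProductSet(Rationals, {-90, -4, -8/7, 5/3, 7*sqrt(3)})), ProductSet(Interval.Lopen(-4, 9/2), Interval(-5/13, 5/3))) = Union(ProductSet({-5/13, 5/3}, Interval.Ropen(-5/13, 5/3)), ProductSet(Intersection(Interval.Lopen(-4, 9/2), Rationals), {5/3}))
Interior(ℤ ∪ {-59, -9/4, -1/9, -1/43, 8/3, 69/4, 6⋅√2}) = ∅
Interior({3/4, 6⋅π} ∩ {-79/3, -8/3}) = ∅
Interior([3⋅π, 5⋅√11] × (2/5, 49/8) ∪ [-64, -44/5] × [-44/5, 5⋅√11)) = ((-64, -44/5) × (-44/5, 5⋅√11)) ∪ ((3⋅π, 5⋅√11) × (2/5, 49/8))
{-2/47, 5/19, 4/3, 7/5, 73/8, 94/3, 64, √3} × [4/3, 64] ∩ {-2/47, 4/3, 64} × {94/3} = {-2/47, 4/3, 64} × {94/3}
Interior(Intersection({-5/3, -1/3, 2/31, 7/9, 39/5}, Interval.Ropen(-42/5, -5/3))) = EmptySet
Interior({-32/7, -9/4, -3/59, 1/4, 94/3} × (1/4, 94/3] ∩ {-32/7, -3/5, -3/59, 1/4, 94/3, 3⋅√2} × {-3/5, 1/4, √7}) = ∅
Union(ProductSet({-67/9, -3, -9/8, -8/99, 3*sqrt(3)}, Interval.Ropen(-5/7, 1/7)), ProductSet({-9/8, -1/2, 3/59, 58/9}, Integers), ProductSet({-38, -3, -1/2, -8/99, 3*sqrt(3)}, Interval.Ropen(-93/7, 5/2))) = Union(ProductSet({-9/8, -1/2, 3/59, 58/9}, Integers), ProductSet({-38, -3, -1/2, -8/99, 3*sqrt(3)}, Interval.Ropen(-93/7, 5/2)), ProductSet({-67/9, -3, -9/8, -8/99, 3*sqrt(3)}, Interval.Ropen(-5/7, 1/7)))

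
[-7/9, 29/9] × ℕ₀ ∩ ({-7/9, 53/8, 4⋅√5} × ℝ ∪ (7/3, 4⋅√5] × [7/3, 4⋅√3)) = ({-7/9} × ℕ₀) ∪ ((7/3, 29/9] × {3, 4, 5, 6})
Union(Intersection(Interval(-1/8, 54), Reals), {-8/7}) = Union({-8/7}, Interval(-1/8, 54))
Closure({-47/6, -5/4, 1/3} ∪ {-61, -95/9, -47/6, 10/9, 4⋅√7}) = {-61, -95/9, -47/6, -5/4, 1/3, 10/9, 4⋅√7}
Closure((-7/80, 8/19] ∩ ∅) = ∅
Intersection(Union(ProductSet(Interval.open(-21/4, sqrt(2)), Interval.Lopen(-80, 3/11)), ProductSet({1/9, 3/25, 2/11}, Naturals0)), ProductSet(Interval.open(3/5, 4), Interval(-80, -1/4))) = ProductSet(Interval.open(3/5, sqrt(2)), Interval.Lopen(-80, -1/4))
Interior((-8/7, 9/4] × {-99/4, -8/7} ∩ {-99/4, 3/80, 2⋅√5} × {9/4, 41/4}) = ∅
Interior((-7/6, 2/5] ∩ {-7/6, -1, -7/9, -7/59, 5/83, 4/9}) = ∅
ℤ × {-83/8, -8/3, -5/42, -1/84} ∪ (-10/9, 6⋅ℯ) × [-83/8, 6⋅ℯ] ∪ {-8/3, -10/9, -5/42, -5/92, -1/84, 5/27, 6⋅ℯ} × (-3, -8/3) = (ℤ × {-83/8, -8/3, -5/42, -1/84}) ∪ ((-10/9, 6⋅ℯ) × [-83/8, 6⋅ℯ]) ∪ ({-8/3, -10/9, -5/42, -5/92, -1/84, 5/27, 6⋅ℯ} × (-3, -8/3))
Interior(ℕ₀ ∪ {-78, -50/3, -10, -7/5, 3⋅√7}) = ∅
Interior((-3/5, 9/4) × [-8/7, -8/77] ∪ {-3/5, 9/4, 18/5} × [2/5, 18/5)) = (-3/5, 9/4) × (-8/7, -8/77)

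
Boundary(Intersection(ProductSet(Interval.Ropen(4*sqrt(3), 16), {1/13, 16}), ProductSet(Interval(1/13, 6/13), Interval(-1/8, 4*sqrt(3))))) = EmptySet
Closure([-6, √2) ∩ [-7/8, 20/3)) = [-7/8, √2]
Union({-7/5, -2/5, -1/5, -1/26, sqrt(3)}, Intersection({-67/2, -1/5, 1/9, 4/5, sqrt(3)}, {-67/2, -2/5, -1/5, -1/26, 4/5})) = {-67/2, -7/5, -2/5, -1/5, -1/26, 4/5, sqrt(3)}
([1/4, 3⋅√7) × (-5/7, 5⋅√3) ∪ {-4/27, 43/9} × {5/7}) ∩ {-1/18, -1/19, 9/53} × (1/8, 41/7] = ∅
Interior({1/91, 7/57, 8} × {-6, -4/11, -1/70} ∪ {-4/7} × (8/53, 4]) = ∅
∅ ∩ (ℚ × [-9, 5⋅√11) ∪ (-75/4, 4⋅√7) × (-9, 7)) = ∅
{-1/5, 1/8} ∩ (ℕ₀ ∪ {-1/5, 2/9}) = {-1/5}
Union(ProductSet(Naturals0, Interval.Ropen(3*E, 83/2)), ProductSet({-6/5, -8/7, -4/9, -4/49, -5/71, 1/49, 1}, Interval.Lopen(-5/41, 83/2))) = Union(ProductSet({-6/5, -8/7, -4/9, -4/49, -5/71, 1/49, 1}, Interval.Lopen(-5/41, 83/2)), ProductSet(Naturals0, Interval.Ropen(3*E, 83/2)))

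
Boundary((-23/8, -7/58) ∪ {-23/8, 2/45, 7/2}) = {-23/8, -7/58, 2/45, 7/2}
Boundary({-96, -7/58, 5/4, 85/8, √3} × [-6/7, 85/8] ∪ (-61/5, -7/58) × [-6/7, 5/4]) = ({-61/5, -7/58} × [-6/7, 5/4]) ∪ ([-61/5, -7/58] × {-6/7, 5/4}) ∪ ({-96, -7/58, 5/4, 85/8, √3} × [-6/7, 85/8])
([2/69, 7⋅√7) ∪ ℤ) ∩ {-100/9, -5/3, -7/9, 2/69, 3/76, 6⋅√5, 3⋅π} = {2/69, 3/76, 6⋅√5, 3⋅π}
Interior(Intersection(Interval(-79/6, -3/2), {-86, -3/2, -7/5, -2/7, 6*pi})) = EmptySet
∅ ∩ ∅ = ∅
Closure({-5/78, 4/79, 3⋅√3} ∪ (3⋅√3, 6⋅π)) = {-5/78, 4/79} ∪ [3⋅√3, 6⋅π]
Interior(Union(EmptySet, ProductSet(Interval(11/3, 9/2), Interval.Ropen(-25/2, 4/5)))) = ProductSet(Interval.open(11/3, 9/2), Interval.open(-25/2, 4/5))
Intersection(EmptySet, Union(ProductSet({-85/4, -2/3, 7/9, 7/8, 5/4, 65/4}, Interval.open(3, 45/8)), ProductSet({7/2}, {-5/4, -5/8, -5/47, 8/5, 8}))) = EmptySet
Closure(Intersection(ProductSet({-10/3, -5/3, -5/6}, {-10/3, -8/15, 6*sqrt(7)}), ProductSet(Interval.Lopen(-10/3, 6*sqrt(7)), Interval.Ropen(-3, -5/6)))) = EmptySet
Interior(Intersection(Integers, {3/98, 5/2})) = EmptySet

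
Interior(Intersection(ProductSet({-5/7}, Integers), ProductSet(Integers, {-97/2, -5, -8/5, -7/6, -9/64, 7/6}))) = EmptySet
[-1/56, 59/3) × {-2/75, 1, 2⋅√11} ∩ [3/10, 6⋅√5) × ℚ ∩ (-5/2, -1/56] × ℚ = ∅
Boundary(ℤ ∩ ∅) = ∅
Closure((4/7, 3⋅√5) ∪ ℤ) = ℤ ∪ [4/7, 3⋅√5]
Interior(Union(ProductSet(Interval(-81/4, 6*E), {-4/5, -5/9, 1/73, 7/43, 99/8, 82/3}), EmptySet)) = EmptySet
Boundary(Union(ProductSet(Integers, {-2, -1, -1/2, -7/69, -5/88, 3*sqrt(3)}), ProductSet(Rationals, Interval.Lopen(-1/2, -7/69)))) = Union(ProductSet(Integers, {-2, -1, -1/2, -7/69, -5/88, 3*sqrt(3)}), ProductSet(Reals, Interval(-1/2, -7/69)))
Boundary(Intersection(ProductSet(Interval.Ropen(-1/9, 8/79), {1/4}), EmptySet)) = EmptySet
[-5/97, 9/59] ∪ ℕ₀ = [-5/97, 9/59] ∪ ℕ₀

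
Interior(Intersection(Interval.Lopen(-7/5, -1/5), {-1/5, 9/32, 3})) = EmptySet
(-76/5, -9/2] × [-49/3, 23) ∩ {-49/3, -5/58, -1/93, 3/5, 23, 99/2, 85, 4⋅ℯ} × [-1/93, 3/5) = ∅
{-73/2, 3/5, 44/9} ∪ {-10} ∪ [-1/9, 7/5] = {-73/2, -10, 44/9} ∪ [-1/9, 7/5]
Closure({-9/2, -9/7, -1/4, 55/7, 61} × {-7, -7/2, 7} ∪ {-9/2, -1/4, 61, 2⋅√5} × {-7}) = ({-9/2, -9/7, -1/4, 55/7, 61} × {-7, -7/2, 7}) ∪ ({-9/2, -1/4, 61, 2⋅√5} × {-7})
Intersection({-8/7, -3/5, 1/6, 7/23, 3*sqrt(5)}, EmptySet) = EmptySet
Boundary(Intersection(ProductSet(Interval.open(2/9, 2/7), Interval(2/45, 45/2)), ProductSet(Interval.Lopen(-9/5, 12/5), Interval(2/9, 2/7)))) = Union(ProductSet({2/9, 2/7}, Interval(2/9, 2/7)), ProductSet(Interval(2/9, 2/7), {2/9, 2/7}))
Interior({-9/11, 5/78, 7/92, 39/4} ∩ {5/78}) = ∅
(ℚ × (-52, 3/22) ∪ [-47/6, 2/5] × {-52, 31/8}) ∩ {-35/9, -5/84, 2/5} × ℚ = {-35/9, -5/84, 2/5} × ({-52, 31/8} ∪ (ℚ ∩ (-52, 3/22)))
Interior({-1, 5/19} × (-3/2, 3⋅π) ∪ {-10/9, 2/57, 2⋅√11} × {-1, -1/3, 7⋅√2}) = ∅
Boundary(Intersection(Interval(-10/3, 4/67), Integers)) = Range(-3, 1, 1)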